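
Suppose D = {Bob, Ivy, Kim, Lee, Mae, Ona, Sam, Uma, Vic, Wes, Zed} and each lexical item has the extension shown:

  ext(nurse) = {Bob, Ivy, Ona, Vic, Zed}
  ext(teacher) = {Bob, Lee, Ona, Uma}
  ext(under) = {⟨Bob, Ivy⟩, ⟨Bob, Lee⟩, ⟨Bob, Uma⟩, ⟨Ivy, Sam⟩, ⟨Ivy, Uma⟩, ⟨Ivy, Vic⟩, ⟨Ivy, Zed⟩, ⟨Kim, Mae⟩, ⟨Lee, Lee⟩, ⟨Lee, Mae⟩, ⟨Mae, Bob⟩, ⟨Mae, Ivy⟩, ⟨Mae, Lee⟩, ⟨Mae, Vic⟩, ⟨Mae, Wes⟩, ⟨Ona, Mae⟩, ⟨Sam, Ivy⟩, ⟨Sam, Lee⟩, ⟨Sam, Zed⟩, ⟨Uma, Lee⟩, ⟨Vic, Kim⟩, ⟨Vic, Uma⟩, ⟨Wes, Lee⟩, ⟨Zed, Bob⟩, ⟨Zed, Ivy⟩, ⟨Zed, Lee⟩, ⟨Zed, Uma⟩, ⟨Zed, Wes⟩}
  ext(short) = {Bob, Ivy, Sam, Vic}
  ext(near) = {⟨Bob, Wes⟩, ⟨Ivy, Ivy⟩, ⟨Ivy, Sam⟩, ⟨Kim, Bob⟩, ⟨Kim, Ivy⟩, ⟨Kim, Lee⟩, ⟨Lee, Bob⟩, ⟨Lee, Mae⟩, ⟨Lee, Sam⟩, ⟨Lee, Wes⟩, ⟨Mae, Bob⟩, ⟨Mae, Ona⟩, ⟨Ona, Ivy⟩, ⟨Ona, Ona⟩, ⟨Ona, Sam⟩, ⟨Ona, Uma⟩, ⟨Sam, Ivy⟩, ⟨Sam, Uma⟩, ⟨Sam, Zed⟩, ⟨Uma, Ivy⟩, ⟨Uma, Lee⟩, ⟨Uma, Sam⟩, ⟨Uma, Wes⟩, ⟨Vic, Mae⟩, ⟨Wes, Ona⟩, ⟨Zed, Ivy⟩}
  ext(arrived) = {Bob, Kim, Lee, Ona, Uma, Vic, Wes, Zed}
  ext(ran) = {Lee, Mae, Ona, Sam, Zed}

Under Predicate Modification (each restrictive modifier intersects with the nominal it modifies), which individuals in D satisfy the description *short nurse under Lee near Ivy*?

⟦under Lee⟧ = {x : ⟨x, Lee⟩ ∈ ⟦under⟧} = {Bob, Lee, Mae, Sam, Uma, Wes, Zed}
⟦near Ivy⟧ = {x : ⟨x, Ivy⟩ ∈ ⟦near⟧} = {Ivy, Kim, Ona, Sam, Uma, Zed}
⟦nurse⟧ = {Bob, Ivy, Ona, Vic, Zed}
… ∩ ⟦under Lee⟧ = {Bob, Ivy, Ona, Vic, Zed} ∩ {Bob, Lee, Mae, Sam, Uma, Wes, Zed} = {Bob, Zed}
… ∩ ⟦near Ivy⟧ = {Bob, Zed} ∩ {Ivy, Kim, Ona, Sam, Uma, Zed} = {Zed}
… ∩ ⟦short⟧ = {Zed} ∩ {Bob, Ivy, Sam, Vic} = ∅
So ⟦short nurse under Lee near Ivy⟧ = { }.

{ }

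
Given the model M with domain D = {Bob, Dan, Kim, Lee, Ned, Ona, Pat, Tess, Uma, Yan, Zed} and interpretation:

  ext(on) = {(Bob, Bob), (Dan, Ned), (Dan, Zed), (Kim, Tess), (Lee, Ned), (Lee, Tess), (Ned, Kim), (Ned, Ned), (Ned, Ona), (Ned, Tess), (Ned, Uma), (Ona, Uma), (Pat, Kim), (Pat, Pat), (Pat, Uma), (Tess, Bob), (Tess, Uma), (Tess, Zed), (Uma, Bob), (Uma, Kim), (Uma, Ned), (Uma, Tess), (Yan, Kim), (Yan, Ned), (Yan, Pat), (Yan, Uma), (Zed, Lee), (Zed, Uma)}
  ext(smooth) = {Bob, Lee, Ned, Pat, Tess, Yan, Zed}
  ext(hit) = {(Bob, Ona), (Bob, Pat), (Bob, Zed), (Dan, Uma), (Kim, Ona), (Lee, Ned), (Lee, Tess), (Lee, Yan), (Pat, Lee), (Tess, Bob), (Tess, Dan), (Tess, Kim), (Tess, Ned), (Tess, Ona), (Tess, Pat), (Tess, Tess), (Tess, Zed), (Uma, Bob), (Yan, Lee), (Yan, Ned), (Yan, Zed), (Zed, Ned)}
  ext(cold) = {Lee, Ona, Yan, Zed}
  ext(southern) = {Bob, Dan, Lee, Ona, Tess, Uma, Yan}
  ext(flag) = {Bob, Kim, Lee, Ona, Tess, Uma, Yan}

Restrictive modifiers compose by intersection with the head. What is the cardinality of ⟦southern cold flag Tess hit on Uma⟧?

⟦Tess hit⟧ = {x : ⟨Tess, x⟩ ∈ ⟦hit⟧} = {Bob, Dan, Kim, Ned, Ona, Pat, Tess, Zed}
⟦on Uma⟧ = {x : ⟨x, Uma⟩ ∈ ⟦on⟧} = {Ned, Ona, Pat, Tess, Yan, Zed}
⟦flag⟧ = {Bob, Kim, Lee, Ona, Tess, Uma, Yan}
… ∩ ⟦Tess hit⟧ = {Bob, Kim, Lee, Ona, Tess, Uma, Yan} ∩ {Bob, Dan, Kim, Ned, Ona, Pat, Tess, Zed} = {Bob, Kim, Ona, Tess}
… ∩ ⟦on Uma⟧ = {Bob, Kim, Ona, Tess} ∩ {Ned, Ona, Pat, Tess, Yan, Zed} = {Ona, Tess}
… ∩ ⟦southern⟧ = {Ona, Tess} ∩ {Bob, Dan, Lee, Ona, Tess, Uma, Yan} = {Ona, Tess}
… ∩ ⟦cold⟧ = {Ona, Tess} ∩ {Lee, Ona, Yan, Zed} = {Ona}
⟦southern cold flag Tess hit on Uma⟧ = {Ona}, so the cardinality is 1.

1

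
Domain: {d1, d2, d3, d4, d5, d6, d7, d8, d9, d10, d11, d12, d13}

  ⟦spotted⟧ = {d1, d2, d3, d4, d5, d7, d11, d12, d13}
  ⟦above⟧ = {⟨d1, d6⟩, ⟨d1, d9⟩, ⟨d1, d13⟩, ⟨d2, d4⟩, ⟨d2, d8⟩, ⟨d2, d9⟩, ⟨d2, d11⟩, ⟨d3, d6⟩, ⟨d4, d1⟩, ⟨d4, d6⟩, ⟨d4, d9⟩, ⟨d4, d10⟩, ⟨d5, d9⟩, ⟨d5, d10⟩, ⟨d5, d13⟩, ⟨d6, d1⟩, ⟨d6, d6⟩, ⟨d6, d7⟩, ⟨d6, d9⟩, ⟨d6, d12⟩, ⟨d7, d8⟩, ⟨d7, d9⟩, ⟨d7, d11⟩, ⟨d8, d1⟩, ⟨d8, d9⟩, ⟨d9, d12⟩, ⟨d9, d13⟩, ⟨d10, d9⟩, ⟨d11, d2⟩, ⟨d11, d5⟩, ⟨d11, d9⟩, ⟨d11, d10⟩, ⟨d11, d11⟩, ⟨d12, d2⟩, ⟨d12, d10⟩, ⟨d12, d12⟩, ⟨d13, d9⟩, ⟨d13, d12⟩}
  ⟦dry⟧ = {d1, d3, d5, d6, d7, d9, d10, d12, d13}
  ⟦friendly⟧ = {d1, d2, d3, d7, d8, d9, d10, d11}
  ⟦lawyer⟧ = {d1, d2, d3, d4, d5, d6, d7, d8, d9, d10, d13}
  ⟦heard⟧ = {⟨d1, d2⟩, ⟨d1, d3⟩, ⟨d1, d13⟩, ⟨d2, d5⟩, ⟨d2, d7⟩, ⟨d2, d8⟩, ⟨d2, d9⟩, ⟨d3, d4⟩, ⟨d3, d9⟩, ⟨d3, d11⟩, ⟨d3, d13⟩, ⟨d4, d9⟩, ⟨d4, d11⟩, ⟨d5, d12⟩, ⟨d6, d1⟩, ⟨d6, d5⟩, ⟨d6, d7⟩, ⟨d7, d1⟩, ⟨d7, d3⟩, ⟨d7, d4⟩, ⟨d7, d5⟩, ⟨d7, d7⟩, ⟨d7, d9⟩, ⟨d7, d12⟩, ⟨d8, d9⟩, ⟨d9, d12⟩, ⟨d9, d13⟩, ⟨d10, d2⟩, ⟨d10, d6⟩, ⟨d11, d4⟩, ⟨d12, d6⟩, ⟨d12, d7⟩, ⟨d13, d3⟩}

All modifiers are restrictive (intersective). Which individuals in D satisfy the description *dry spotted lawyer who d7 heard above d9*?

{d1, d5, d7}

⟦who d7 heard⟧ = {x : ⟨d7, x⟩ ∈ ⟦heard⟧} = {d1, d3, d4, d5, d7, d9, d12}
⟦above d9⟧ = {x : ⟨x, d9⟩ ∈ ⟦above⟧} = {d1, d2, d4, d5, d6, d7, d8, d10, d11, d13}
⟦lawyer⟧ = {d1, d2, d3, d4, d5, d6, d7, d8, d9, d10, d13}
… ∩ ⟦who d7 heard⟧ = {d1, d2, d3, d4, d5, d6, d7, d8, d9, d10, d13} ∩ {d1, d3, d4, d5, d7, d9, d12} = {d1, d3, d4, d5, d7, d9}
… ∩ ⟦above d9⟧ = {d1, d3, d4, d5, d7, d9} ∩ {d1, d2, d4, d5, d6, d7, d8, d10, d11, d13} = {d1, d4, d5, d7}
… ∩ ⟦dry⟧ = {d1, d4, d5, d7} ∩ {d1, d3, d5, d6, d7, d9, d10, d12, d13} = {d1, d5, d7}
… ∩ ⟦spotted⟧ = {d1, d5, d7} ∩ {d1, d2, d3, d4, d5, d7, d11, d12, d13} = {d1, d5, d7}
So ⟦dry spotted lawyer who d7 heard above d9⟧ = {d1, d5, d7}.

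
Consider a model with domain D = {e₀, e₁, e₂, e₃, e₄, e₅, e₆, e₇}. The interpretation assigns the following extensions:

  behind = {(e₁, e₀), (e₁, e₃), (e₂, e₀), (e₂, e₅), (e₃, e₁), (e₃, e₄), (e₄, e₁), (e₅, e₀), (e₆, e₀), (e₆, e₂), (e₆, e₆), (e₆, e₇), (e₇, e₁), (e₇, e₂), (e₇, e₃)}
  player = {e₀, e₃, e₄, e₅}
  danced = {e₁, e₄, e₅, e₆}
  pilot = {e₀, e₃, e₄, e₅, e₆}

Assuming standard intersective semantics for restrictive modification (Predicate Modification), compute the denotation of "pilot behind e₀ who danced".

⟦behind e₀⟧ = {x : ⟨x, e₀⟩ ∈ ⟦behind⟧} = {e₁, e₂, e₅, e₆}
⟦who danced⟧ = ⟦danced⟧ = {e₁, e₄, e₅, e₆}
⟦pilot⟧ = {e₀, e₃, e₄, e₅, e₆}
… ∩ ⟦behind e₀⟧ = {e₀, e₃, e₄, e₅, e₆} ∩ {e₁, e₂, e₅, e₆} = {e₅, e₆}
… ∩ ⟦who danced⟧ = {e₅, e₆} ∩ {e₁, e₄, e₅, e₆} = {e₅, e₆}
So ⟦pilot behind e₀ who danced⟧ = {e₅, e₆}.

{e₅, e₆}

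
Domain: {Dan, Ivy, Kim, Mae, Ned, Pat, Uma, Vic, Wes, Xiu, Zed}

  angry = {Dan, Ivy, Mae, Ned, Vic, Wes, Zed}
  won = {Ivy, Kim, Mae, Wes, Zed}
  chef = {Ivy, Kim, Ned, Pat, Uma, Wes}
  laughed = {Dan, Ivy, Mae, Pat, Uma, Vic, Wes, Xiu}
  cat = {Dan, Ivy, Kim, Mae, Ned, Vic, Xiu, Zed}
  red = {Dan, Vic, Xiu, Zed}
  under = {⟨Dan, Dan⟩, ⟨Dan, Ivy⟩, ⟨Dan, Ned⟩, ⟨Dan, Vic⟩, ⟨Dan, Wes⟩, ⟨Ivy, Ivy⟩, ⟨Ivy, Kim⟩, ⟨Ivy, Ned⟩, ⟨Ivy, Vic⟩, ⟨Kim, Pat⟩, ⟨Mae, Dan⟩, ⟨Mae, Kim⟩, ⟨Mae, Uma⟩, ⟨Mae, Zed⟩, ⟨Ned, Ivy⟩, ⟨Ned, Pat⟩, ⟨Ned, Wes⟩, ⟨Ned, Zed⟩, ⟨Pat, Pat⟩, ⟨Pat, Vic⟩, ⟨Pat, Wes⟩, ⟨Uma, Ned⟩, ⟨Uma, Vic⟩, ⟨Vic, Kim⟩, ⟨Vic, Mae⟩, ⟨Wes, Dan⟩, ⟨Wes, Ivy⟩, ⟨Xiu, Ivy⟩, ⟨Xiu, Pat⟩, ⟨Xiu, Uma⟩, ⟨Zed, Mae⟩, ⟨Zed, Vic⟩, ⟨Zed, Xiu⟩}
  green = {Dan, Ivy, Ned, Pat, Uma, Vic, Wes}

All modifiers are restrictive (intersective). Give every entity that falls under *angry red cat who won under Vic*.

{Zed}

⟦who won⟧ = ⟦won⟧ = {Ivy, Kim, Mae, Wes, Zed}
⟦under Vic⟧ = {x : ⟨x, Vic⟩ ∈ ⟦under⟧} = {Dan, Ivy, Pat, Uma, Zed}
⟦cat⟧ = {Dan, Ivy, Kim, Mae, Ned, Vic, Xiu, Zed}
… ∩ ⟦who won⟧ = {Dan, Ivy, Kim, Mae, Ned, Vic, Xiu, Zed} ∩ {Ivy, Kim, Mae, Wes, Zed} = {Ivy, Kim, Mae, Zed}
… ∩ ⟦under Vic⟧ = {Ivy, Kim, Mae, Zed} ∩ {Dan, Ivy, Pat, Uma, Zed} = {Ivy, Zed}
… ∩ ⟦angry⟧ = {Ivy, Zed} ∩ {Dan, Ivy, Mae, Ned, Vic, Wes, Zed} = {Ivy, Zed}
… ∩ ⟦red⟧ = {Ivy, Zed} ∩ {Dan, Vic, Xiu, Zed} = {Zed}
So ⟦angry red cat who won under Vic⟧ = {Zed}.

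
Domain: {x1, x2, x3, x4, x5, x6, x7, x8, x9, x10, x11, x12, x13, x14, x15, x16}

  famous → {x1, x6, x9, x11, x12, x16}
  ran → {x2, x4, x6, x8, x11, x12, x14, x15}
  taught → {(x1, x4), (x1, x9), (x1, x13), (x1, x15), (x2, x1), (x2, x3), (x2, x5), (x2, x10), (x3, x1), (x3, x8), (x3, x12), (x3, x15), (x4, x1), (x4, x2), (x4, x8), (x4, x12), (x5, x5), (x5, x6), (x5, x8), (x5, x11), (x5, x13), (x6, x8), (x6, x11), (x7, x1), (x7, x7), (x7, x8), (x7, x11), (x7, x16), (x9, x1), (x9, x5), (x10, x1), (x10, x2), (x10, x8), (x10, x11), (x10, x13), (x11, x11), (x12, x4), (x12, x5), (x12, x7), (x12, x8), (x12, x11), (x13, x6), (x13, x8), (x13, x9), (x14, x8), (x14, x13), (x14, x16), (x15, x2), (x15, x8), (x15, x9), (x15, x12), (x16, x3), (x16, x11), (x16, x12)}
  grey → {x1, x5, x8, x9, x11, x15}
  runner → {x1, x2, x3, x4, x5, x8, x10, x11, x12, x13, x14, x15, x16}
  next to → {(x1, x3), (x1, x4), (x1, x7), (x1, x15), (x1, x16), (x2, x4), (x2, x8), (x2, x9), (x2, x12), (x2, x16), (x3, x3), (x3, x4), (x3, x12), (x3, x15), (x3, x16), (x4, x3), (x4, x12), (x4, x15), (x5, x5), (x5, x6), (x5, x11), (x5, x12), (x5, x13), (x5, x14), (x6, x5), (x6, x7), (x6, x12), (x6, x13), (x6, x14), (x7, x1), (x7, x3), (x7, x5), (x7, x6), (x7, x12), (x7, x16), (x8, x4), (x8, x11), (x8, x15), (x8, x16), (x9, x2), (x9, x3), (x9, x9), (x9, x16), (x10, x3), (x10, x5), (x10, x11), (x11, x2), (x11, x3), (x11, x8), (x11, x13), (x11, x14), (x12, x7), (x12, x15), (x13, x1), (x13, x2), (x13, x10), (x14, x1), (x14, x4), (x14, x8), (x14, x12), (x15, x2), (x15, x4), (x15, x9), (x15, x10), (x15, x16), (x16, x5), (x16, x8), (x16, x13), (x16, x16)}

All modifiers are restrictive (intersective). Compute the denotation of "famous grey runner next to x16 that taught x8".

∅

⟦next to x16⟧ = {x : ⟨x, x16⟩ ∈ ⟦next to⟧} = {x1, x2, x3, x7, x8, x9, x15, x16}
⟦that taught x8⟧ = {x : ⟨x, x8⟩ ∈ ⟦taught⟧} = {x3, x4, x5, x6, x7, x10, x12, x13, x14, x15}
⟦runner⟧ = {x1, x2, x3, x4, x5, x8, x10, x11, x12, x13, x14, x15, x16}
… ∩ ⟦next to x16⟧ = {x1, x2, x3, x4, x5, x8, x10, x11, x12, x13, x14, x15, x16} ∩ {x1, x2, x3, x7, x8, x9, x15, x16} = {x1, x2, x3, x8, x15, x16}
… ∩ ⟦that taught x8⟧ = {x1, x2, x3, x8, x15, x16} ∩ {x3, x4, x5, x6, x7, x10, x12, x13, x14, x15} = {x3, x15}
… ∩ ⟦famous⟧ = {x3, x15} ∩ {x1, x6, x9, x11, x12, x16} = ∅
… ∩ ⟦grey⟧ = ∅ ∩ {x1, x5, x8, x9, x11, x15} = ∅
So ⟦famous grey runner next to x16 that taught x8⟧ = ∅.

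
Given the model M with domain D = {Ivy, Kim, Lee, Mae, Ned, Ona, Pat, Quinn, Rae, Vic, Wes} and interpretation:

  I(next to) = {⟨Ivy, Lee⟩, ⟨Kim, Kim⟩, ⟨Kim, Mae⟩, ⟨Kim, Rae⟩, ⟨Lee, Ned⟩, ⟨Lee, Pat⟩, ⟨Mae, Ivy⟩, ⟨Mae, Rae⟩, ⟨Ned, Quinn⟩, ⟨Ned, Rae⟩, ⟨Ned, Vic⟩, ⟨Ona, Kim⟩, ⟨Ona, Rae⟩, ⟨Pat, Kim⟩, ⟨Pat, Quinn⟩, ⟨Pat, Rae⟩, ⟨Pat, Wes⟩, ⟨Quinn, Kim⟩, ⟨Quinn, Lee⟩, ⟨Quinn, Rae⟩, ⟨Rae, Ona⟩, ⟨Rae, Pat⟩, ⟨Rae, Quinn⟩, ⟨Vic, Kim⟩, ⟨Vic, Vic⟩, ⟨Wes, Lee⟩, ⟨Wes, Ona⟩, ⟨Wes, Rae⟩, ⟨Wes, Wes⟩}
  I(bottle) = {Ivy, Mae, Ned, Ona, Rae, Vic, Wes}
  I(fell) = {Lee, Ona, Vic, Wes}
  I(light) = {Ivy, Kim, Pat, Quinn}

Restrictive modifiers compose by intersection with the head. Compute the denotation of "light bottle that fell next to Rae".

⟦that fell⟧ = ⟦fell⟧ = {Lee, Ona, Vic, Wes}
⟦next to Rae⟧ = {x : ⟨x, Rae⟩ ∈ ⟦next to⟧} = {Kim, Mae, Ned, Ona, Pat, Quinn, Wes}
⟦bottle⟧ = {Ivy, Mae, Ned, Ona, Rae, Vic, Wes}
… ∩ ⟦that fell⟧ = {Ivy, Mae, Ned, Ona, Rae, Vic, Wes} ∩ {Lee, Ona, Vic, Wes} = {Ona, Vic, Wes}
… ∩ ⟦next to Rae⟧ = {Ona, Vic, Wes} ∩ {Kim, Mae, Ned, Ona, Pat, Quinn, Wes} = {Ona, Wes}
… ∩ ⟦light⟧ = {Ona, Wes} ∩ {Ivy, Kim, Pat, Quinn} = ∅
So ⟦light bottle that fell next to Rae⟧ = {}.

{}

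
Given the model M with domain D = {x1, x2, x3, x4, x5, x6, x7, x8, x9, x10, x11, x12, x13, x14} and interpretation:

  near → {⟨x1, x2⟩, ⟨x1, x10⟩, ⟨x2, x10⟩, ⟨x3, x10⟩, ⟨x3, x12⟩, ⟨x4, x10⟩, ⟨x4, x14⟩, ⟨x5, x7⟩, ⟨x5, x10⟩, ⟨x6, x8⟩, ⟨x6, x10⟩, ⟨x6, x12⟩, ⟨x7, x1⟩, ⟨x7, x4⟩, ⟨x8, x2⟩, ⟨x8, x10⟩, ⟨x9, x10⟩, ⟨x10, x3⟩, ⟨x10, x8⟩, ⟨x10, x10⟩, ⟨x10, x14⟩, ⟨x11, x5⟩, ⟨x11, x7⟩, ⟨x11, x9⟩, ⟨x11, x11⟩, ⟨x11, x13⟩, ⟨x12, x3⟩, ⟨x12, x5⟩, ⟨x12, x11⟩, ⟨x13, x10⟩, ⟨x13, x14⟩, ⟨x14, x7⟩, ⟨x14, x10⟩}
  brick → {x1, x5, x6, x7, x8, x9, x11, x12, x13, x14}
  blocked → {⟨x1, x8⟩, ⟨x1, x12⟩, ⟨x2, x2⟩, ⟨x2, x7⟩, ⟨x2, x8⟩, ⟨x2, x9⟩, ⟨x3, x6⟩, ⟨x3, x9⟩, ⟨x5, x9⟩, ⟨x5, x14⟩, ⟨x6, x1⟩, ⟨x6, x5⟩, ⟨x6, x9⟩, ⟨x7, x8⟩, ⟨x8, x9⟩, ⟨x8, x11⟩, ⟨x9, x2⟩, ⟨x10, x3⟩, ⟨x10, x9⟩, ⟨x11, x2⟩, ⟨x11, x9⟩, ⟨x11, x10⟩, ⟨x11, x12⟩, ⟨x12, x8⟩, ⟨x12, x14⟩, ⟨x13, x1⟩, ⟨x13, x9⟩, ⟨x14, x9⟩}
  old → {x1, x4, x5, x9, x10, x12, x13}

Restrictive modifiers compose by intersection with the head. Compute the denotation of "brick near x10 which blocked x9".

⟦near x10⟧ = {x : ⟨x, x10⟩ ∈ ⟦near⟧} = {x1, x2, x3, x4, x5, x6, x8, x9, x10, x13, x14}
⟦which blocked x9⟧ = {x : ⟨x, x9⟩ ∈ ⟦blocked⟧} = {x2, x3, x5, x6, x8, x10, x11, x13, x14}
⟦brick⟧ = {x1, x5, x6, x7, x8, x9, x11, x12, x13, x14}
… ∩ ⟦near x10⟧ = {x1, x5, x6, x7, x8, x9, x11, x12, x13, x14} ∩ {x1, x2, x3, x4, x5, x6, x8, x9, x10, x13, x14} = {x1, x5, x6, x8, x9, x13, x14}
… ∩ ⟦which blocked x9⟧ = {x1, x5, x6, x8, x9, x13, x14} ∩ {x2, x3, x5, x6, x8, x10, x11, x13, x14} = {x5, x6, x8, x13, x14}
So ⟦brick near x10 which blocked x9⟧ = {x5, x6, x8, x13, x14}.

{x5, x6, x8, x13, x14}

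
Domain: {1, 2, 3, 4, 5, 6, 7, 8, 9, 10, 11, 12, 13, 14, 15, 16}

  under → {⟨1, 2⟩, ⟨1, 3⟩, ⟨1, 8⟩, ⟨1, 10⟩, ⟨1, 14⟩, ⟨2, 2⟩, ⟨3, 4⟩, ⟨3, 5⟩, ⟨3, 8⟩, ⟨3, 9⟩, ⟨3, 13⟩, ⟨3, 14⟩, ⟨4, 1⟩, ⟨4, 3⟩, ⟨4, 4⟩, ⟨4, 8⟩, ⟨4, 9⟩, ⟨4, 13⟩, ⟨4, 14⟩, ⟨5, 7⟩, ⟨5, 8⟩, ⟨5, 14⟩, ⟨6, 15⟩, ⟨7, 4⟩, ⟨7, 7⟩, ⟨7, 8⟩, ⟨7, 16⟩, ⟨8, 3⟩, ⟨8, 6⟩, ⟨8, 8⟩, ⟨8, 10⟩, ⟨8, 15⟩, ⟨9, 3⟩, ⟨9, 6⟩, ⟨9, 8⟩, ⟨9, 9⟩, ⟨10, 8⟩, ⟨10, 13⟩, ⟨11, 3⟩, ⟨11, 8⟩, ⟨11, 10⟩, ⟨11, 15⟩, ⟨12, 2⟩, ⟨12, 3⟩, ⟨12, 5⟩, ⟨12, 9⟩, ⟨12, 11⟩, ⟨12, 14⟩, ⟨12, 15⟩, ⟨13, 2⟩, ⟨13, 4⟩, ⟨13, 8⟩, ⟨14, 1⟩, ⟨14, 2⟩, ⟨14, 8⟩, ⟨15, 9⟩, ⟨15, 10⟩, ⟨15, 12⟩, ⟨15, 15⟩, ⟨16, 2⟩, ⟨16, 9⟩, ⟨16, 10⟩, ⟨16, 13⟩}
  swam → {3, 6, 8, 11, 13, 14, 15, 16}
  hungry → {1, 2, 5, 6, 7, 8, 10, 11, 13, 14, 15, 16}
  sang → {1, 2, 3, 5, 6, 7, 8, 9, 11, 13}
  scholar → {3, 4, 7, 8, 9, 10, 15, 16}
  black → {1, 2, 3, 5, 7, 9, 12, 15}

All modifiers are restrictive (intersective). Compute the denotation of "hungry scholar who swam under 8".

⟦who swam⟧ = ⟦swam⟧ = {3, 6, 8, 11, 13, 14, 15, 16}
⟦under 8⟧ = {x : ⟨x, 8⟩ ∈ ⟦under⟧} = {1, 3, 4, 5, 7, 8, 9, 10, 11, 13, 14}
⟦scholar⟧ = {3, 4, 7, 8, 9, 10, 15, 16}
… ∩ ⟦who swam⟧ = {3, 4, 7, 8, 9, 10, 15, 16} ∩ {3, 6, 8, 11, 13, 14, 15, 16} = {3, 8, 15, 16}
… ∩ ⟦under 8⟧ = {3, 8, 15, 16} ∩ {1, 3, 4, 5, 7, 8, 9, 10, 11, 13, 14} = {3, 8}
… ∩ ⟦hungry⟧ = {3, 8} ∩ {1, 2, 5, 6, 7, 8, 10, 11, 13, 14, 15, 16} = {8}
So ⟦hungry scholar who swam under 8⟧ = {8}.

{8}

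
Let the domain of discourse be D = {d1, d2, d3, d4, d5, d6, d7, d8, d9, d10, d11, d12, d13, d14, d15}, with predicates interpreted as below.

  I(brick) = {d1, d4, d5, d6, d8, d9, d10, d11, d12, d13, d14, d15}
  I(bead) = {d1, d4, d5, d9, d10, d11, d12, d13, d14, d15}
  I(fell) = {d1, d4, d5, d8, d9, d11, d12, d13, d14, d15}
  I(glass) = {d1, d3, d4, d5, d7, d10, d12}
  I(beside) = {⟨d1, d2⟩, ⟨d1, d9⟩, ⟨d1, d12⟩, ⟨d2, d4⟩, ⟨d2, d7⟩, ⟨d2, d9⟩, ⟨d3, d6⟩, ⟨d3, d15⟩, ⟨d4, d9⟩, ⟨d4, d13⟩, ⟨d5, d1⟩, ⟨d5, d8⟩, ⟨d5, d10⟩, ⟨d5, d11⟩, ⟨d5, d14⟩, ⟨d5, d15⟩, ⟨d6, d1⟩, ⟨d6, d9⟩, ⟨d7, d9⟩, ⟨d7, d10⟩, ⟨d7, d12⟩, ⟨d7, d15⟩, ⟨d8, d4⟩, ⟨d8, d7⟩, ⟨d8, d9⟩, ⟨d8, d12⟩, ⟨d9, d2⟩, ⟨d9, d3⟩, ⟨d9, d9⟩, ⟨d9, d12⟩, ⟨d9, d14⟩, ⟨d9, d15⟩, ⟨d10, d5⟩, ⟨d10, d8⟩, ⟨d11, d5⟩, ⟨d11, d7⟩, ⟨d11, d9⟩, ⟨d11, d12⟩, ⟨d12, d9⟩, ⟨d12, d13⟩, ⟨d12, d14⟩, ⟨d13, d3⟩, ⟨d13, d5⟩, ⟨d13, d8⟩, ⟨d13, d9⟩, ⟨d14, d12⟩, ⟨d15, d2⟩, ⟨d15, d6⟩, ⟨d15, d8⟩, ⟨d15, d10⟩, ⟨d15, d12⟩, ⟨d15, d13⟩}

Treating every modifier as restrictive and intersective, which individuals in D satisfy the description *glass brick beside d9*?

{d1, d4, d12}

⟦beside d9⟧ = {x : ⟨x, d9⟩ ∈ ⟦beside⟧} = {d1, d2, d4, d6, d7, d8, d9, d11, d12, d13}
⟦brick⟧ = {d1, d4, d5, d6, d8, d9, d10, d11, d12, d13, d14, d15}
… ∩ ⟦beside d9⟧ = {d1, d4, d5, d6, d8, d9, d10, d11, d12, d13, d14, d15} ∩ {d1, d2, d4, d6, d7, d8, d9, d11, d12, d13} = {d1, d4, d6, d8, d9, d11, d12, d13}
… ∩ ⟦glass⟧ = {d1, d4, d6, d8, d9, d11, d12, d13} ∩ {d1, d3, d4, d5, d7, d10, d12} = {d1, d4, d12}
So ⟦glass brick beside d9⟧ = {d1, d4, d12}.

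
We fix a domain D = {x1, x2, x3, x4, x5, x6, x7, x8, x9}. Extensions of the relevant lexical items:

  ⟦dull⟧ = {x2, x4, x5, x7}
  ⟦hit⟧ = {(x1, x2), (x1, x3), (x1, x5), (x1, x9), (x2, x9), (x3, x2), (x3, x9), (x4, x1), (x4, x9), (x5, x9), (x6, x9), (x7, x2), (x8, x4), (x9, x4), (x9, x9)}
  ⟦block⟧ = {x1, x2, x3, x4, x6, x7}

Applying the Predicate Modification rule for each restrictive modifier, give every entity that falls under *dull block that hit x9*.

⟦that hit x9⟧ = {x : ⟨x, x9⟩ ∈ ⟦hit⟧} = {x1, x2, x3, x4, x5, x6, x9}
⟦block⟧ = {x1, x2, x3, x4, x6, x7}
… ∩ ⟦that hit x9⟧ = {x1, x2, x3, x4, x6, x7} ∩ {x1, x2, x3, x4, x5, x6, x9} = {x1, x2, x3, x4, x6}
… ∩ ⟦dull⟧ = {x1, x2, x3, x4, x6} ∩ {x2, x4, x5, x7} = {x2, x4}
So ⟦dull block that hit x9⟧ = {x2, x4}.

{x2, x4}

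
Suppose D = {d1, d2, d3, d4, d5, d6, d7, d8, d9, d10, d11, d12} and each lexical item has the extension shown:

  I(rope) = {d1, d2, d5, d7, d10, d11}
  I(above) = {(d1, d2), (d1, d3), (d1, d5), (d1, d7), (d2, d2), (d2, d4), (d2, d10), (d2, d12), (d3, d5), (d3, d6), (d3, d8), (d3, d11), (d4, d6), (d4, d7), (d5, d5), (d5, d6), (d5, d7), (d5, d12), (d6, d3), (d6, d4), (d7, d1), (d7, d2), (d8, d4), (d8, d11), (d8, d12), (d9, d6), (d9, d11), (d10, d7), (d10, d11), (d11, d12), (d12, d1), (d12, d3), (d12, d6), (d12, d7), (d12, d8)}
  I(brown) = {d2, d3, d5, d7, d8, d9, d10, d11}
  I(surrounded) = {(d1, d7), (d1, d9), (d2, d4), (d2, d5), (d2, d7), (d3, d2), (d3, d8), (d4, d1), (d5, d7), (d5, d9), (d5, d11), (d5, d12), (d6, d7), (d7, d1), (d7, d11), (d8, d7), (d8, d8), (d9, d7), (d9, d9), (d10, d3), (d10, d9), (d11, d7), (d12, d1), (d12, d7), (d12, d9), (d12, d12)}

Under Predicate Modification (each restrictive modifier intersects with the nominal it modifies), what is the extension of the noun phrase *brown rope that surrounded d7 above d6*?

⟦that surrounded d7⟧ = {x : ⟨x, d7⟩ ∈ ⟦surrounded⟧} = {d1, d2, d5, d6, d8, d9, d11, d12}
⟦above d6⟧ = {x : ⟨x, d6⟩ ∈ ⟦above⟧} = {d3, d4, d5, d9, d12}
⟦rope⟧ = {d1, d2, d5, d7, d10, d11}
… ∩ ⟦that surrounded d7⟧ = {d1, d2, d5, d7, d10, d11} ∩ {d1, d2, d5, d6, d8, d9, d11, d12} = {d1, d2, d5, d11}
… ∩ ⟦above d6⟧ = {d1, d2, d5, d11} ∩ {d3, d4, d5, d9, d12} = {d5}
… ∩ ⟦brown⟧ = {d5} ∩ {d2, d3, d5, d7, d8, d9, d10, d11} = {d5}
So ⟦brown rope that surrounded d7 above d6⟧ = {d5}.

{d5}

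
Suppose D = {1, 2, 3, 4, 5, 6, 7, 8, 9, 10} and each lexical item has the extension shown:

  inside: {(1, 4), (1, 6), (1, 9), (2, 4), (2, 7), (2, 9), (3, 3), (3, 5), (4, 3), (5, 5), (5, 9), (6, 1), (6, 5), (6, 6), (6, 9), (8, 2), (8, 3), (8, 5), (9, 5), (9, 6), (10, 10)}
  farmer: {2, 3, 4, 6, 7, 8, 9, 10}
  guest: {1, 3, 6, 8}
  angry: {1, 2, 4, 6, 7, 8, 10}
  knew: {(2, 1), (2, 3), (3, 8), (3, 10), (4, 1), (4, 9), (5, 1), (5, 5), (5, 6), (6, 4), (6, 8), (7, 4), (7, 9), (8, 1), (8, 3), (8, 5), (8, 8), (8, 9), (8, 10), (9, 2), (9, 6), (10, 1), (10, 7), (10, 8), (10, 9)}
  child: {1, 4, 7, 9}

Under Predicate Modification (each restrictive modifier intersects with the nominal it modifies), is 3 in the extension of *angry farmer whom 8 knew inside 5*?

no

⟦whom 8 knew⟧ = {x : ⟨8, x⟩ ∈ ⟦knew⟧} = {1, 3, 5, 8, 9, 10}
⟦inside 5⟧ = {x : ⟨x, 5⟩ ∈ ⟦inside⟧} = {3, 5, 6, 8, 9}
⟦farmer⟧ = {2, 3, 4, 6, 7, 8, 9, 10}
… ∩ ⟦whom 8 knew⟧ = {2, 3, 4, 6, 7, 8, 9, 10} ∩ {1, 3, 5, 8, 9, 10} = {3, 8, 9, 10}
… ∩ ⟦inside 5⟧ = {3, 8, 9, 10} ∩ {3, 5, 6, 8, 9} = {3, 8, 9}
… ∩ ⟦angry⟧ = {3, 8, 9} ∩ {1, 2, 4, 6, 7, 8, 10} = {8}
⟦angry farmer whom 8 knew inside 5⟧ = {8}; 3 ∉ this set.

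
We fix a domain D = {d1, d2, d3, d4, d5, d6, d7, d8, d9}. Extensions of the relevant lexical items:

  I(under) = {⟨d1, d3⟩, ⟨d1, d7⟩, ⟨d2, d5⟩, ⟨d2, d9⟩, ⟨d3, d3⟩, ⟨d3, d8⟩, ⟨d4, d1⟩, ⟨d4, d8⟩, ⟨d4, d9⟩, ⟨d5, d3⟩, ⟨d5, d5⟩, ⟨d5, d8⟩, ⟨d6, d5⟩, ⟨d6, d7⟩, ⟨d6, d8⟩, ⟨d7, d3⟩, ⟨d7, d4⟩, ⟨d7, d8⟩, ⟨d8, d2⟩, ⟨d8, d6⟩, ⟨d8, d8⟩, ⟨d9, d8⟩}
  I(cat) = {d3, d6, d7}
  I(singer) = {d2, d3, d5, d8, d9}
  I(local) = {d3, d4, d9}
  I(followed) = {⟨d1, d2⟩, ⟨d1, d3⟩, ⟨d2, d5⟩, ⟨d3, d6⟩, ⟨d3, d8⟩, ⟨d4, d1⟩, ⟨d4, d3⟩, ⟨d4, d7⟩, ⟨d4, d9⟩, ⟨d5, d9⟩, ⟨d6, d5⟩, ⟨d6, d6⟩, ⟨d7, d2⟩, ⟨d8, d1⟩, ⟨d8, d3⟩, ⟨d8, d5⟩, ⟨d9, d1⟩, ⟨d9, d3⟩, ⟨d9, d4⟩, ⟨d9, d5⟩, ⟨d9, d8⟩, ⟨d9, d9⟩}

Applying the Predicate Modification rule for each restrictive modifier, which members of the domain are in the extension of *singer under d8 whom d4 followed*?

{d3, d9}

⟦under d8⟧ = {x : ⟨x, d8⟩ ∈ ⟦under⟧} = {d3, d4, d5, d6, d7, d8, d9}
⟦whom d4 followed⟧ = {x : ⟨d4, x⟩ ∈ ⟦followed⟧} = {d1, d3, d7, d9}
⟦singer⟧ = {d2, d3, d5, d8, d9}
… ∩ ⟦under d8⟧ = {d2, d3, d5, d8, d9} ∩ {d3, d4, d5, d6, d7, d8, d9} = {d3, d5, d8, d9}
… ∩ ⟦whom d4 followed⟧ = {d3, d5, d8, d9} ∩ {d1, d3, d7, d9} = {d3, d9}
So ⟦singer under d8 whom d4 followed⟧ = {d3, d9}.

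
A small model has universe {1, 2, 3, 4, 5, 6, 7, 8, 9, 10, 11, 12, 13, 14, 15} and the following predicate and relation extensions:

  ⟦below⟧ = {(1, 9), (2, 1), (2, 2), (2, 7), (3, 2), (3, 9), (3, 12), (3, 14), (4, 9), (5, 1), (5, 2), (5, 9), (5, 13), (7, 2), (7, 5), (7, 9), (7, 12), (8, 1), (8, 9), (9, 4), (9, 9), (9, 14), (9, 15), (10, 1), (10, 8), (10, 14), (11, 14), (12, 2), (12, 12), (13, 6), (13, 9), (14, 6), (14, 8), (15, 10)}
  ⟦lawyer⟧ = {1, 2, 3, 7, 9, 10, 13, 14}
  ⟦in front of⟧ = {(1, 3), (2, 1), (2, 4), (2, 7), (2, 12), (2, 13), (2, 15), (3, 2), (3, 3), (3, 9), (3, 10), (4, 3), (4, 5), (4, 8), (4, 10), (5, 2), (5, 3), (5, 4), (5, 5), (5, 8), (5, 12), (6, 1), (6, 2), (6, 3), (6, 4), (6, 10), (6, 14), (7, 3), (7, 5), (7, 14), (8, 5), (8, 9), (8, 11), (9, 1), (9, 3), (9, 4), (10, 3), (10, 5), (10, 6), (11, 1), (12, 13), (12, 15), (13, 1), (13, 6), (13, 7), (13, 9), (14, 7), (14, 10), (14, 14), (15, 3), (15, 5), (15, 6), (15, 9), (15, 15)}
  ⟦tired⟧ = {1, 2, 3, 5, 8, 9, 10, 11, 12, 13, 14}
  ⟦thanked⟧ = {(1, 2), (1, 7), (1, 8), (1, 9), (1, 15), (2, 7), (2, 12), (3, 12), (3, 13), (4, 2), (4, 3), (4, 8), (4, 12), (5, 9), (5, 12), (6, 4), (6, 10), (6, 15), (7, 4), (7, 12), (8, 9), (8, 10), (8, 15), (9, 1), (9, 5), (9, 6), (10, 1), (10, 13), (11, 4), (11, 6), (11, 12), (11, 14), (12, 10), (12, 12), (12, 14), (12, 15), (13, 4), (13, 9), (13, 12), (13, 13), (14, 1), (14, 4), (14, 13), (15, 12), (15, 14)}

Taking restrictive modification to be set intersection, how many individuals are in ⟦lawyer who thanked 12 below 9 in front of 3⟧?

2

⟦who thanked 12⟧ = {x : ⟨x, 12⟩ ∈ ⟦thanked⟧} = {2, 3, 4, 5, 7, 11, 12, 13, 15}
⟦below 9⟧ = {x : ⟨x, 9⟩ ∈ ⟦below⟧} = {1, 3, 4, 5, 7, 8, 9, 13}
⟦in front of 3⟧ = {x : ⟨x, 3⟩ ∈ ⟦in front of⟧} = {1, 3, 4, 5, 6, 7, 9, 10, 15}
⟦lawyer⟧ = {1, 2, 3, 7, 9, 10, 13, 14}
… ∩ ⟦who thanked 12⟧ = {1, 2, 3, 7, 9, 10, 13, 14} ∩ {2, 3, 4, 5, 7, 11, 12, 13, 15} = {2, 3, 7, 13}
… ∩ ⟦below 9⟧ = {2, 3, 7, 13} ∩ {1, 3, 4, 5, 7, 8, 9, 13} = {3, 7, 13}
… ∩ ⟦in front of 3⟧ = {3, 7, 13} ∩ {1, 3, 4, 5, 6, 7, 9, 10, 15} = {3, 7}
⟦lawyer who thanked 12 below 9 in front of 3⟧ = {3, 7}, so the cardinality is 2.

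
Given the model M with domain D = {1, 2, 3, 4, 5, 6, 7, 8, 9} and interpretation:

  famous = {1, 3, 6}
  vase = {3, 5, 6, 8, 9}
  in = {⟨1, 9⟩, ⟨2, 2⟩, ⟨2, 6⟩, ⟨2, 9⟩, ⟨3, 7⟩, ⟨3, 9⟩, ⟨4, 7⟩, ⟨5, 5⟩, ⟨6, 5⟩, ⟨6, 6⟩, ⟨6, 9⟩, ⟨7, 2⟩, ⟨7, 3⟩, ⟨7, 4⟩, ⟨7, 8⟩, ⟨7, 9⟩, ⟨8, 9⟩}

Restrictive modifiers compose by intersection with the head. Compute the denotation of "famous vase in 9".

{3, 6}

⟦in 9⟧ = {x : ⟨x, 9⟩ ∈ ⟦in⟧} = {1, 2, 3, 6, 7, 8}
⟦vase⟧ = {3, 5, 6, 8, 9}
… ∩ ⟦in 9⟧ = {3, 5, 6, 8, 9} ∩ {1, 2, 3, 6, 7, 8} = {3, 6, 8}
… ∩ ⟦famous⟧ = {3, 6, 8} ∩ {1, 3, 6} = {3, 6}
So ⟦famous vase in 9⟧ = {3, 6}.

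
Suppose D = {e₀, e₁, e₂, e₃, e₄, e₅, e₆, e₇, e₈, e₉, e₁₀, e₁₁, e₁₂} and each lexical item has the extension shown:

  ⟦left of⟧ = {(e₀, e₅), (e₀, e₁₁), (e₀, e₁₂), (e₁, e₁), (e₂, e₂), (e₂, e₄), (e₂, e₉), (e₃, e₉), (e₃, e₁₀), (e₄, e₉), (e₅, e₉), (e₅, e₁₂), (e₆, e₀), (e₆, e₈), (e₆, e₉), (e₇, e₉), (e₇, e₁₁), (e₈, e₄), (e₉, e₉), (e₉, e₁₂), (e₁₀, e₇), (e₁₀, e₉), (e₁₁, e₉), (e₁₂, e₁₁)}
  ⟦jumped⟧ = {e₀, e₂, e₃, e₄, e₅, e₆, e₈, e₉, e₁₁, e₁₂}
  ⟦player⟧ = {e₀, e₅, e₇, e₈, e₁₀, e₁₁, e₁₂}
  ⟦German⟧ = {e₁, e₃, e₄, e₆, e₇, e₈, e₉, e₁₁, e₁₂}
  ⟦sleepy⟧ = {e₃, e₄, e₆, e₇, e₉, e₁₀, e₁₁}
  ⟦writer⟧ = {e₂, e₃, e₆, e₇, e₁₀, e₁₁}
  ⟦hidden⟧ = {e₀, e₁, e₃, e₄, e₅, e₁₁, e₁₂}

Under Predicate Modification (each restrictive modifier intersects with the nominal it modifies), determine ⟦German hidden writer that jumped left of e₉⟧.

{e₃, e₁₁}

⟦that jumped⟧ = ⟦jumped⟧ = {e₀, e₂, e₃, e₄, e₅, e₆, e₈, e₉, e₁₁, e₁₂}
⟦left of e₉⟧ = {x : ⟨x, e₉⟩ ∈ ⟦left of⟧} = {e₂, e₃, e₄, e₅, e₆, e₇, e₉, e₁₀, e₁₁}
⟦writer⟧ = {e₂, e₃, e₆, e₇, e₁₀, e₁₁}
… ∩ ⟦that jumped⟧ = {e₂, e₃, e₆, e₇, e₁₀, e₁₁} ∩ {e₀, e₂, e₃, e₄, e₅, e₆, e₈, e₉, e₁₁, e₁₂} = {e₂, e₃, e₆, e₁₁}
… ∩ ⟦left of e₉⟧ = {e₂, e₃, e₆, e₁₁} ∩ {e₂, e₃, e₄, e₅, e₆, e₇, e₉, e₁₀, e₁₁} = {e₂, e₃, e₆, e₁₁}
… ∩ ⟦German⟧ = {e₂, e₃, e₆, e₁₁} ∩ {e₁, e₃, e₄, e₆, e₇, e₈, e₉, e₁₁, e₁₂} = {e₃, e₆, e₁₁}
… ∩ ⟦hidden⟧ = {e₃, e₆, e₁₁} ∩ {e₀, e₁, e₃, e₄, e₅, e₁₁, e₁₂} = {e₃, e₁₁}
So ⟦German hidden writer that jumped left of e₉⟧ = {e₃, e₁₁}.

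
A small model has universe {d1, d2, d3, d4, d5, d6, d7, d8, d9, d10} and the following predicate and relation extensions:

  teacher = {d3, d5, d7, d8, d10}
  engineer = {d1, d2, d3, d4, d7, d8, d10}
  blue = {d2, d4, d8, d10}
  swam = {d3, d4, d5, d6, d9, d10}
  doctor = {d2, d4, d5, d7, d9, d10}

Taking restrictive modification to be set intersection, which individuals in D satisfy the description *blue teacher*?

{d8, d10}

⟦teacher⟧ = {d3, d5, d7, d8, d10}
… ∩ ⟦blue⟧ = {d3, d5, d7, d8, d10} ∩ {d2, d4, d8, d10} = {d8, d10}
So ⟦blue teacher⟧ = {d8, d10}.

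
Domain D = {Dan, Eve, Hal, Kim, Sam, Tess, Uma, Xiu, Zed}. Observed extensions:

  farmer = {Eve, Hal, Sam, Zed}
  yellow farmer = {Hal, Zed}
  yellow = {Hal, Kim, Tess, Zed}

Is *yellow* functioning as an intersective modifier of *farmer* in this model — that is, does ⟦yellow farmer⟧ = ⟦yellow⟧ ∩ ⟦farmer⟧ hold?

⟦yellow⟧ ∩ ⟦farmer⟧ = {Hal, Kim, Tess, Zed} ∩ {Eve, Hal, Sam, Zed} = {Hal, Zed}
Observed ⟦yellow farmer⟧ = {Hal, Zed}.
These coincide, so the modifier is intersective here.

yes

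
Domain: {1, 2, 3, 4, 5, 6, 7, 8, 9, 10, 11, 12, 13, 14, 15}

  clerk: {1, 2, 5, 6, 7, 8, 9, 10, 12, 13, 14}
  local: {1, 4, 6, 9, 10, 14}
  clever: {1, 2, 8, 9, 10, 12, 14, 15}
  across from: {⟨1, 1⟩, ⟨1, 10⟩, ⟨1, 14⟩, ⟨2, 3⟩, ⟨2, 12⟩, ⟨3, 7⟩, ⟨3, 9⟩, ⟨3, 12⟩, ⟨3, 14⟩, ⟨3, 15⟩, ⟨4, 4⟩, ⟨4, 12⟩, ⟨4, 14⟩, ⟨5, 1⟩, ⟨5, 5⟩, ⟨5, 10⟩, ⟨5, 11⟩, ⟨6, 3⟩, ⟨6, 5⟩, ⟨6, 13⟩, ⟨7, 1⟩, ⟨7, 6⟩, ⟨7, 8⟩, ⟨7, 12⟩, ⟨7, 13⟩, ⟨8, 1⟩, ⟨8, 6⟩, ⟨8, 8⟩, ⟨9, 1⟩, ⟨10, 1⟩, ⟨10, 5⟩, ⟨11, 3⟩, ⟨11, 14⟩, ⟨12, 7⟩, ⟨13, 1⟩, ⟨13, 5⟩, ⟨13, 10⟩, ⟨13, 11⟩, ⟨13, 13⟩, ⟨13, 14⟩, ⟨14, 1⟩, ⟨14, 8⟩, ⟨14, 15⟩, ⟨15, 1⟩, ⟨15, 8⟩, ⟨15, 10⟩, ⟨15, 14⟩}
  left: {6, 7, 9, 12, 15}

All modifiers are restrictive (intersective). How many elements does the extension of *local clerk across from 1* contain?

⟦across from 1⟧ = {x : ⟨x, 1⟩ ∈ ⟦across from⟧} = {1, 5, 7, 8, 9, 10, 13, 14, 15}
⟦clerk⟧ = {1, 2, 5, 6, 7, 8, 9, 10, 12, 13, 14}
… ∩ ⟦across from 1⟧ = {1, 2, 5, 6, 7, 8, 9, 10, 12, 13, 14} ∩ {1, 5, 7, 8, 9, 10, 13, 14, 15} = {1, 5, 7, 8, 9, 10, 13, 14}
… ∩ ⟦local⟧ = {1, 5, 7, 8, 9, 10, 13, 14} ∩ {1, 4, 6, 9, 10, 14} = {1, 9, 10, 14}
⟦local clerk across from 1⟧ = {1, 9, 10, 14}, so the cardinality is 4.

4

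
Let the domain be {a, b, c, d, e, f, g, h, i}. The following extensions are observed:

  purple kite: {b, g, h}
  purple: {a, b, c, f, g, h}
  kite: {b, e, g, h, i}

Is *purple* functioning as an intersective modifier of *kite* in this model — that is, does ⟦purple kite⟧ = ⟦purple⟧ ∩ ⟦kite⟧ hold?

yes

⟦purple⟧ ∩ ⟦kite⟧ = {a, b, c, f, g, h} ∩ {b, e, g, h, i} = {b, g, h}
Observed ⟦purple kite⟧ = {b, g, h}.
These coincide, so the modifier is intersective here.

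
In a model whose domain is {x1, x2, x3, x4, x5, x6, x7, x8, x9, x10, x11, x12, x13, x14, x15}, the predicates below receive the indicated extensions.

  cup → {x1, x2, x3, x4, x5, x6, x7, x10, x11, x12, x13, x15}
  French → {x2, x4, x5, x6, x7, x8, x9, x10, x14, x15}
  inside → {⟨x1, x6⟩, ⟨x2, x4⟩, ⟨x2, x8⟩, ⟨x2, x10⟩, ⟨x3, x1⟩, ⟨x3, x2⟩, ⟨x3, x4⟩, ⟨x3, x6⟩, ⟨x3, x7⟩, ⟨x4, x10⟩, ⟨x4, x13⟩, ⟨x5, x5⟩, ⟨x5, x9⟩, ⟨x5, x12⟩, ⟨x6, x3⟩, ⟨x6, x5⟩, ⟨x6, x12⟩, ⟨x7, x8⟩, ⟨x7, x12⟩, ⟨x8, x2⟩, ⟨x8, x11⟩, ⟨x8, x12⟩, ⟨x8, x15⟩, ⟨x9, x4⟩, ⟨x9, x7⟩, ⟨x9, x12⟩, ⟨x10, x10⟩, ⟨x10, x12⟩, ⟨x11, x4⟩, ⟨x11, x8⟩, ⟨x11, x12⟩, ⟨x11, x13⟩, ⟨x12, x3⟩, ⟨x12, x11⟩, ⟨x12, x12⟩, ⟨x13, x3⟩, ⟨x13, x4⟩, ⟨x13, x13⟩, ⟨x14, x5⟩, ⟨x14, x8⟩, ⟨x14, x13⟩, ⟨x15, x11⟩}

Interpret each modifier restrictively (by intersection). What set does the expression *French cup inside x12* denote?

{x5, x6, x7, x10}

⟦inside x12⟧ = {x : ⟨x, x12⟩ ∈ ⟦inside⟧} = {x5, x6, x7, x8, x9, x10, x11, x12}
⟦cup⟧ = {x1, x2, x3, x4, x5, x6, x7, x10, x11, x12, x13, x15}
… ∩ ⟦inside x12⟧ = {x1, x2, x3, x4, x5, x6, x7, x10, x11, x12, x13, x15} ∩ {x5, x6, x7, x8, x9, x10, x11, x12} = {x5, x6, x7, x10, x11, x12}
… ∩ ⟦French⟧ = {x5, x6, x7, x10, x11, x12} ∩ {x2, x4, x5, x6, x7, x8, x9, x10, x14, x15} = {x5, x6, x7, x10}
So ⟦French cup inside x12⟧ = {x5, x6, x7, x10}.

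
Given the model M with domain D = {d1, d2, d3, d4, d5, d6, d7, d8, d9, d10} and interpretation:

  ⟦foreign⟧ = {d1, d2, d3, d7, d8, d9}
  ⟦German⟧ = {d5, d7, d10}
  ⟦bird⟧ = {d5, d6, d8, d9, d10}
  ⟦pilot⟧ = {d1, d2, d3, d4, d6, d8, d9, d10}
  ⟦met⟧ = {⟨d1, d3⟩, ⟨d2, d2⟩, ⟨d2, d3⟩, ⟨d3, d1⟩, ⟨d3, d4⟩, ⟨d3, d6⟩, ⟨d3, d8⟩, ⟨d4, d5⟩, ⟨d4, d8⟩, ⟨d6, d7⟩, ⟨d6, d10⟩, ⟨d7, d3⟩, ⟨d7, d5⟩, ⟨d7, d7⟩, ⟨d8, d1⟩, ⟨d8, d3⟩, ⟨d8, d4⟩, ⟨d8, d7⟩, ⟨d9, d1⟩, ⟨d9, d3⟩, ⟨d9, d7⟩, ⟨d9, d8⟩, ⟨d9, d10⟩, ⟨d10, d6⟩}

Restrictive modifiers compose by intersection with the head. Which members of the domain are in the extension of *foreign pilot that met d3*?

⟦that met d3⟧ = {x : ⟨x, d3⟩ ∈ ⟦met⟧} = {d1, d2, d7, d8, d9}
⟦pilot⟧ = {d1, d2, d3, d4, d6, d8, d9, d10}
… ∩ ⟦that met d3⟧ = {d1, d2, d3, d4, d6, d8, d9, d10} ∩ {d1, d2, d7, d8, d9} = {d1, d2, d8, d9}
… ∩ ⟦foreign⟧ = {d1, d2, d8, d9} ∩ {d1, d2, d3, d7, d8, d9} = {d1, d2, d8, d9}
So ⟦foreign pilot that met d3⟧ = {d1, d2, d8, d9}.

{d1, d2, d8, d9}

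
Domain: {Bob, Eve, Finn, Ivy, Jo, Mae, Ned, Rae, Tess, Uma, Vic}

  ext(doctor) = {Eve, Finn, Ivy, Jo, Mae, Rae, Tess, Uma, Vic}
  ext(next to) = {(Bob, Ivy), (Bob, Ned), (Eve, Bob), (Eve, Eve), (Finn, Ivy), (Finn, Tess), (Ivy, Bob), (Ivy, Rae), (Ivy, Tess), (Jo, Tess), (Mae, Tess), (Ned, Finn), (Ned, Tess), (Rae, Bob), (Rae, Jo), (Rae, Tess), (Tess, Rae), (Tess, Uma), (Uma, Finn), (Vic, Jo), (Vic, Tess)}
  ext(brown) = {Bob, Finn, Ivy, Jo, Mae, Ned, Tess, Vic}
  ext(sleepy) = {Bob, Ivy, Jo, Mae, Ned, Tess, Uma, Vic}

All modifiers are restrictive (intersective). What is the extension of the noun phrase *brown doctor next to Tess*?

{Finn, Ivy, Jo, Mae, Vic}

⟦next to Tess⟧ = {x : ⟨x, Tess⟩ ∈ ⟦next to⟧} = {Finn, Ivy, Jo, Mae, Ned, Rae, Vic}
⟦doctor⟧ = {Eve, Finn, Ivy, Jo, Mae, Rae, Tess, Uma, Vic}
… ∩ ⟦next to Tess⟧ = {Eve, Finn, Ivy, Jo, Mae, Rae, Tess, Uma, Vic} ∩ {Finn, Ivy, Jo, Mae, Ned, Rae, Vic} = {Finn, Ivy, Jo, Mae, Rae, Vic}
… ∩ ⟦brown⟧ = {Finn, Ivy, Jo, Mae, Rae, Vic} ∩ {Bob, Finn, Ivy, Jo, Mae, Ned, Tess, Vic} = {Finn, Ivy, Jo, Mae, Vic}
So ⟦brown doctor next to Tess⟧ = {Finn, Ivy, Jo, Mae, Vic}.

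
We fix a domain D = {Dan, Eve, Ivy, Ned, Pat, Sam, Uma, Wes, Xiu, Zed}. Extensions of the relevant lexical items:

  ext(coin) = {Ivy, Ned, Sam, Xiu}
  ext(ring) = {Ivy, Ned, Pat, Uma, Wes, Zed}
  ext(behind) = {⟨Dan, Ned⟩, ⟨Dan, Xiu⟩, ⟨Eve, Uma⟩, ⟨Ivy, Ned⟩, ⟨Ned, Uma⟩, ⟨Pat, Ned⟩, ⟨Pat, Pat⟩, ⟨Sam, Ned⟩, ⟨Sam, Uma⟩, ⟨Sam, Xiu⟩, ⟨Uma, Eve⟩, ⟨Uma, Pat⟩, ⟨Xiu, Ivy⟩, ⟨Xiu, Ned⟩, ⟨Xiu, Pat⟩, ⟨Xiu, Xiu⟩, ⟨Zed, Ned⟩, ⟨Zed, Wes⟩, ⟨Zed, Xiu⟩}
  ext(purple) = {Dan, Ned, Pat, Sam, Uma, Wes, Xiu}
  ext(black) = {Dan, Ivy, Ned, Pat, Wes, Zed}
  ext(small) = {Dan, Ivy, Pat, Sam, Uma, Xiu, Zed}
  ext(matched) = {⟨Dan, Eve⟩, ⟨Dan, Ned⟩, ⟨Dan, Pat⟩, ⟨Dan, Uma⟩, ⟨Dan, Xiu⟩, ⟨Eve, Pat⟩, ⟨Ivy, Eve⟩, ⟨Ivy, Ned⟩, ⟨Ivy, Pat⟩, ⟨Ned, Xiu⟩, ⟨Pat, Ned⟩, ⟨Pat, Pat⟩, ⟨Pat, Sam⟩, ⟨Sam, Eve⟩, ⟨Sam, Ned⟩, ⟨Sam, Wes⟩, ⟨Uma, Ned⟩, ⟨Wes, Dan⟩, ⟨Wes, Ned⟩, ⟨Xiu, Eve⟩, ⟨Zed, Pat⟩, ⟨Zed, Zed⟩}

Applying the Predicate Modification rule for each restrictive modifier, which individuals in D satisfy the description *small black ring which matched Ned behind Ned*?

⟦which matched Ned⟧ = {x : ⟨x, Ned⟩ ∈ ⟦matched⟧} = {Dan, Ivy, Pat, Sam, Uma, Wes}
⟦behind Ned⟧ = {x : ⟨x, Ned⟩ ∈ ⟦behind⟧} = {Dan, Ivy, Pat, Sam, Xiu, Zed}
⟦ring⟧ = {Ivy, Ned, Pat, Uma, Wes, Zed}
… ∩ ⟦which matched Ned⟧ = {Ivy, Ned, Pat, Uma, Wes, Zed} ∩ {Dan, Ivy, Pat, Sam, Uma, Wes} = {Ivy, Pat, Uma, Wes}
… ∩ ⟦behind Ned⟧ = {Ivy, Pat, Uma, Wes} ∩ {Dan, Ivy, Pat, Sam, Xiu, Zed} = {Ivy, Pat}
… ∩ ⟦small⟧ = {Ivy, Pat} ∩ {Dan, Ivy, Pat, Sam, Uma, Xiu, Zed} = {Ivy, Pat}
… ∩ ⟦black⟧ = {Ivy, Pat} ∩ {Dan, Ivy, Ned, Pat, Wes, Zed} = {Ivy, Pat}
So ⟦small black ring which matched Ned behind Ned⟧ = {Ivy, Pat}.

{Ivy, Pat}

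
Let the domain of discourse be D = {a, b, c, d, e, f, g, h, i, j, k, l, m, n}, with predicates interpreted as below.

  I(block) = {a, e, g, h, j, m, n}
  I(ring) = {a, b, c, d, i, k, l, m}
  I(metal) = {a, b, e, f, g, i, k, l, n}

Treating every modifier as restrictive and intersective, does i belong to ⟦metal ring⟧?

⟦ring⟧ = {a, b, c, d, i, k, l, m}
… ∩ ⟦metal⟧ = {a, b, c, d, i, k, l, m} ∩ {a, b, e, f, g, i, k, l, n} = {a, b, i, k, l}
⟦metal ring⟧ = {a, b, i, k, l}; i ∈ this set.

yes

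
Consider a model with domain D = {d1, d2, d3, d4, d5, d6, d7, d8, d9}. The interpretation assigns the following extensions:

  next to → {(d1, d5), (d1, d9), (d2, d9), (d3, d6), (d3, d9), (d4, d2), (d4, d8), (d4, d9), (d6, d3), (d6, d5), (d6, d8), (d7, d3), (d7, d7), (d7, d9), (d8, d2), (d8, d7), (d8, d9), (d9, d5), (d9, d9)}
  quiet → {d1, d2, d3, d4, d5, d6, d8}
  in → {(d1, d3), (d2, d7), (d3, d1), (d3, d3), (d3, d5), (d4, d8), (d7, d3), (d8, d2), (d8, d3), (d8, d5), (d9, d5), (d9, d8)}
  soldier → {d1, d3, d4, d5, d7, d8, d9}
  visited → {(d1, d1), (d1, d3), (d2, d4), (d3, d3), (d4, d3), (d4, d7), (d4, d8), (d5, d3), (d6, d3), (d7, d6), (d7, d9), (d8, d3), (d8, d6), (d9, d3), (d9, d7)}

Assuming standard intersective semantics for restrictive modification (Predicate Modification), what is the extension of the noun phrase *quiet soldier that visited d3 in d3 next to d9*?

⟦that visited d3⟧ = {x : ⟨x, d3⟩ ∈ ⟦visited⟧} = {d1, d3, d4, d5, d6, d8, d9}
⟦in d3⟧ = {x : ⟨x, d3⟩ ∈ ⟦in⟧} = {d1, d3, d7, d8}
⟦next to d9⟧ = {x : ⟨x, d9⟩ ∈ ⟦next to⟧} = {d1, d2, d3, d4, d7, d8, d9}
⟦soldier⟧ = {d1, d3, d4, d5, d7, d8, d9}
… ∩ ⟦that visited d3⟧ = {d1, d3, d4, d5, d7, d8, d9} ∩ {d1, d3, d4, d5, d6, d8, d9} = {d1, d3, d4, d5, d8, d9}
… ∩ ⟦in d3⟧ = {d1, d3, d4, d5, d8, d9} ∩ {d1, d3, d7, d8} = {d1, d3, d8}
… ∩ ⟦next to d9⟧ = {d1, d3, d8} ∩ {d1, d2, d3, d4, d7, d8, d9} = {d1, d3, d8}
… ∩ ⟦quiet⟧ = {d1, d3, d8} ∩ {d1, d2, d3, d4, d5, d6, d8} = {d1, d3, d8}
So ⟦quiet soldier that visited d3 in d3 next to d9⟧ = {d1, d3, d8}.

{d1, d3, d8}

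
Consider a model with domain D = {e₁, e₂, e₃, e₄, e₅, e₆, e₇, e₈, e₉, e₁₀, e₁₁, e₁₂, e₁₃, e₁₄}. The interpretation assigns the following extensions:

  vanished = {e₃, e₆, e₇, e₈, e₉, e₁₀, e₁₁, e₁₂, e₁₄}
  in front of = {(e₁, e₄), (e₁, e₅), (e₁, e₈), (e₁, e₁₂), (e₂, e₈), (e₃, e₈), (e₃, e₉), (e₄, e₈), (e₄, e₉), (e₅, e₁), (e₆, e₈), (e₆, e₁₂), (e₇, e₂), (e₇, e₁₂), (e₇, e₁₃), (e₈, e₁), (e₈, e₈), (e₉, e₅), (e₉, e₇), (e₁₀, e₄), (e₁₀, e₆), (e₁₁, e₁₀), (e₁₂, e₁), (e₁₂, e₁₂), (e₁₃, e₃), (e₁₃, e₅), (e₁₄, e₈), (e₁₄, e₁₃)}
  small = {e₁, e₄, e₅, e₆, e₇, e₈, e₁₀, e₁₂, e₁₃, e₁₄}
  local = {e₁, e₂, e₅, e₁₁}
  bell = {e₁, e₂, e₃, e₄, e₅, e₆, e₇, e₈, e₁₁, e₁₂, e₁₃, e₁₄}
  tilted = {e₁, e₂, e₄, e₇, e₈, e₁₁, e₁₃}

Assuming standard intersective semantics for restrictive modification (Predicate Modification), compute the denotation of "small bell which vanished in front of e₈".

⟦which vanished⟧ = ⟦vanished⟧ = {e₃, e₆, e₇, e₈, e₉, e₁₀, e₁₁, e₁₂, e₁₄}
⟦in front of e₈⟧ = {x : ⟨x, e₈⟩ ∈ ⟦in front of⟧} = {e₁, e₂, e₃, e₄, e₆, e₈, e₁₄}
⟦bell⟧ = {e₁, e₂, e₃, e₄, e₅, e₆, e₇, e₈, e₁₁, e₁₂, e₁₃, e₁₄}
… ∩ ⟦which vanished⟧ = {e₁, e₂, e₃, e₄, e₅, e₆, e₇, e₈, e₁₁, e₁₂, e₁₃, e₁₄} ∩ {e₃, e₆, e₇, e₈, e₉, e₁₀, e₁₁, e₁₂, e₁₄} = {e₃, e₆, e₇, e₈, e₁₁, e₁₂, e₁₄}
… ∩ ⟦in front of e₈⟧ = {e₃, e₆, e₇, e₈, e₁₁, e₁₂, e₁₄} ∩ {e₁, e₂, e₃, e₄, e₆, e₈, e₁₄} = {e₃, e₆, e₈, e₁₄}
… ∩ ⟦small⟧ = {e₃, e₆, e₈, e₁₄} ∩ {e₁, e₄, e₅, e₆, e₇, e₈, e₁₀, e₁₂, e₁₃, e₁₄} = {e₆, e₈, e₁₄}
So ⟦small bell which vanished in front of e₈⟧ = {e₆, e₈, e₁₄}.

{e₆, e₈, e₁₄}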